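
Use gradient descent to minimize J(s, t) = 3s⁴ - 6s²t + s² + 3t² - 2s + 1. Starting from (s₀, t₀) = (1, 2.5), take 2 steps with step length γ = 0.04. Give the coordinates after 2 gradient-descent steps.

(0.98672896, 2.336416)

∇J = (12s³ - 12st + 2s - 2, -6s² + 6t)
(s₁, t₁) = (1, 2.5) − 0.04·(-18, 9) = (1.72, 2.14)
(s₂, t₂) = (1.72, 2.14) − 0.04·(18.331776, -4.9104) = (0.98672896, 2.336416)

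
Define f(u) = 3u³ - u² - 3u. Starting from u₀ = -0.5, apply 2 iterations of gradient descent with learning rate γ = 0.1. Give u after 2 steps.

f′(u) = 9u² - 2u - 3
Step 1: f′(-0.5) = 0.25; u₁ = -0.5 − 0.1·0.25 = -0.525
Step 2: f′(-0.525) = 0.530625; u₂ = -0.525 − 0.1·0.530625 = -0.5780625

-0.5780625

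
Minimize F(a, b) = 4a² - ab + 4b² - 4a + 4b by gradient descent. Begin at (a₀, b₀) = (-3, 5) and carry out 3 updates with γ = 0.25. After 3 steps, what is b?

-9.546875

∇F = (8a - b - 4, -a + 8b + 4)
(a₁, b₁) = (-3, 5) − 0.25·(-33, 47) = (5.25, -6.75)
(a₂, b₂) = (5.25, -6.75) − 0.25·(44.75, -55.25) = (-5.9375, 7.0625)
(a₃, b₃) = (-5.9375, 7.0625) − 0.25·(-58.5625, 66.4375) = (8.703125, -9.546875)
b = -9.546875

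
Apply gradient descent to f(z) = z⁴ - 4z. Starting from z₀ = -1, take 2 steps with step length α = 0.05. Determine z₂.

f′(z) = 4z³ - 4
z₁ = -1 − 0.05·(-8) = -0.6
z₂ = -0.6 − 0.05·(-4.864) = -0.3568

-0.3568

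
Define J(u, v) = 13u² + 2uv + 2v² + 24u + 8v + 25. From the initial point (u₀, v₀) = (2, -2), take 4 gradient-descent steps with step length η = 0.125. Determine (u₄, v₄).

(72.328125, 4.9453125)

∇J = (26u + 2v + 24, 2u + 4v + 8)
(u₁, v₁) = (2, -2) − 0.125·(72, 4) = (-7, -2.5)
(u₂, v₂) = (-7, -2.5) − 0.125·(-163, -16) = (13.375, -0.5)
(u₃, v₃) = (13.375, -0.5) − 0.125·(370.75, 32.75) = (-32.96875, -4.59375)
(u₄, v₄) = (-32.96875, -4.59375) − 0.125·(-842.375, -76.3125) = (72.328125, 4.9453125)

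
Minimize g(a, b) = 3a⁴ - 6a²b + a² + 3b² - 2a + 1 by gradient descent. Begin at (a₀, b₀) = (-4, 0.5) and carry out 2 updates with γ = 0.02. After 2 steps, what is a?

∇g = (12a³ - 12ab + 2a - 2, -6a² + 6b)
Step 1: at (-4, 0.5), ∇g = (-754, -93) → (-4, 0.5) − 0.02·(-754, -93) = (11.08, 2.36)
Step 2: at (11.08, 2.36), ∇g = (16029.394944, -722.4384) → (11.08, 2.36) − 0.02·(16029.394944, -722.4384) = (-309.50789888, 16.808768)
a = -309.50789888

-309.50789888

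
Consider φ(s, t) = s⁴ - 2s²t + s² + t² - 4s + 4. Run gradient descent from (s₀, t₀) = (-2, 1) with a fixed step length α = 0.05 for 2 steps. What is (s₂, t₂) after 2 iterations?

∇φ = (4s³ - 4st + 2s - 4, -2s² + 2t)
(s₁, t₁) = (-2, 1) − 0.05·(-32, -6) = (-0.4, 1.3)
(s₂, t₂) = (-0.4, 1.3) − 0.05·(-2.976, 2.28) = (-0.2512, 1.186)

(-0.2512, 1.186)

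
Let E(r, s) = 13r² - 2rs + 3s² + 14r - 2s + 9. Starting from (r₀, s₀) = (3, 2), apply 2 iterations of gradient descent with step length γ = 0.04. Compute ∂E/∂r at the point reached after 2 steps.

0.9344

∇E = (26r - 2s + 14, -2r + 6s - 2)
Step 1: at (3, 2), ∇E = (88, 4) → (3, 2) − 0.04·(88, 4) = (-0.52, 1.84)
Step 2: at (-0.52, 1.84), ∇E = (-3.2, 10.08) → (-0.52, 1.84) − 0.04·(-3.2, 10.08) = (-0.392, 1.4368)
∂E/∂r at (-0.392, 1.4368) = 0.9344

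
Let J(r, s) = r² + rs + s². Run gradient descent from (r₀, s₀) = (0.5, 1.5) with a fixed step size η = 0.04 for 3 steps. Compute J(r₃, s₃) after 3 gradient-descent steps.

∇J = (2r + s, r + 2s)
(r₁, s₁) = (0.5, 1.5) − 0.04·(2.5, 3.5) = (0.4, 1.36)
(r₂, s₂) = (0.4, 1.36) − 0.04·(2.16, 3.12) = (0.3136, 1.2352)
(r₃, s₃) = (0.3136, 1.2352) − 0.04·(1.8624, 2.784) = (0.239104, 1.12384)
J(0.239104, 1.12384) = 1.588901707776

1.588901707776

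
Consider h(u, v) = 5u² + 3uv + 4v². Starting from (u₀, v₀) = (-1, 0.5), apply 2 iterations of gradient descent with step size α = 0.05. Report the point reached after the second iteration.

∇h = (10u + 3v, 3u + 8v)
(u₁, v₁) = (-1, 0.5) − 0.05·(-8.5, 1) = (-0.575, 0.45)
(u₂, v₂) = (-0.575, 0.45) − 0.05·(-4.4, 1.875) = (-0.355, 0.35625)

(-0.355, 0.35625)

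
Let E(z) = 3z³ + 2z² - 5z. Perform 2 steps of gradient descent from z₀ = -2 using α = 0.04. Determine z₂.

-5.322304

E′(z) = 9z² + 4z - 5
Step 1: E′(-2) = 23; z₁ = -2 − 0.04·23 = -2.92
Step 2: E′(-2.92) = 60.0576; z₂ = -2.92 − 0.04·60.0576 = -5.322304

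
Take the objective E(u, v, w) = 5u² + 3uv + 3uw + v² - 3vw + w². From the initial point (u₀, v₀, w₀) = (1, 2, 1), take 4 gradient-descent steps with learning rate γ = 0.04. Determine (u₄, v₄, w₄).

(-0.65650176, 1.8754304, 1.4658304)

∇E = (10u + 3v + 3w, 3u + 2v - 3w, 3u - 3v + 2w)
(u₁, v₁, w₁) = (1, 2, 1) − 0.04·(19, 4, -1) = (0.24, 1.84, 1.04)
(u₂, v₂, w₂) = (0.24, 1.84, 1.04) − 0.04·(11.04, 1.28, -2.72) = (-0.2016, 1.7888, 1.1488)
(u₃, v₃, w₃) = (-0.2016, 1.7888, 1.1488) − 0.04·(6.7968, -0.4736, -3.6736) = (-0.473472, 1.807744, 1.295744)
(u₄, v₄, w₄) = (-0.473472, 1.807744, 1.295744) − 0.04·(4.575744, -1.69216, -4.25216) = (-0.65650176, 1.8754304, 1.4658304)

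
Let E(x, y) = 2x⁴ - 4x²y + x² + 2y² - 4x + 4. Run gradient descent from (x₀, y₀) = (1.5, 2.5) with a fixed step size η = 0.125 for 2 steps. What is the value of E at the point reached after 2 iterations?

∇E = (8x³ - 8xy + 2x - 4, -4x² + 4y)
(x₁, y₁) = (1.5, 2.5) − 0.125·(-4, 1) = (2, 2.375)
(x₂, y₂) = (2, 2.375) − 0.125·(26, -6.5) = (-1.25, 3.1875)
E(-1.25, 3.1875) = 15.84375

15.84375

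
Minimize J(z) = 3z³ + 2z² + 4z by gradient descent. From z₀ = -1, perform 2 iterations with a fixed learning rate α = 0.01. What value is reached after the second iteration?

J′(z) = 9z² + 4z + 4
z₁ = -1 − 0.01·9 = -1.09
z₂ = -1.09 − 0.01·10.3329 = -1.193329

-1.193329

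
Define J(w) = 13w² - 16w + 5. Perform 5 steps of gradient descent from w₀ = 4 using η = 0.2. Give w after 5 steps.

-4422.78016

J′(w) = 26w - 16
Step 1: J′(4) = 88; w₁ = 4 − 0.2·88 = -13.6
Step 2: J′(-13.6) = -369.6; w₂ = -13.6 − 0.2·(-369.6) = 60.32
Step 3: J′(60.32) = 1552.32; w₃ = 60.32 − 0.2·1552.32 = -250.144
Step 4: J′(-250.144) = -6519.744; w₄ = -250.144 − 0.2·(-6519.744) = 1053.8048
Step 5: J′(1053.8048) = 27382.9248; w₅ = 1053.8048 − 0.2·27382.9248 = -4422.78016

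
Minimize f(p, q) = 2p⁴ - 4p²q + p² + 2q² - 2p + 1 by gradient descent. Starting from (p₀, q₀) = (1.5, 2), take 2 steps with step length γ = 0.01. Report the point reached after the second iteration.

(1.43659712, 2.014864)

∇f = (8p³ - 8pq + 2p - 2, -4p² + 4q)
Step 1: at (1.5, 2), ∇f = (4, -1) → (1.5, 2) − 0.01·(4, -1) = (1.46, 2.01)
Step 2: at (1.46, 2.01), ∇f = (2.340288, -0.4864) → (1.46, 2.01) − 0.01·(2.340288, -0.4864) = (1.43659712, 2.014864)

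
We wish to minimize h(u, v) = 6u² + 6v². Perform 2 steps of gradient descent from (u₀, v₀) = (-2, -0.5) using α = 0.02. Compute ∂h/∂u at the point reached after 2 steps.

∇h = (12u, 12v)
(u₁, v₁) = (-2, -0.5) − 0.02·(-24, -6) = (-1.52, -0.38)
(u₂, v₂) = (-1.52, -0.38) − 0.02·(-18.24, -4.56) = (-1.1552, -0.2888)
∂h/∂u at (-1.1552, -0.2888) = -13.8624

-13.8624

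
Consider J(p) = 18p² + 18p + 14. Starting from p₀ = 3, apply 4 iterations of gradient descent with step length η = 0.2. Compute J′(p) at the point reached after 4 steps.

186181.8336

J′(p) = 36p + 18
Step 1: J′(3) = 126; p₁ = 3 − 0.2·126 = -22.2
Step 2: J′(-22.2) = -781.2; p₂ = -22.2 − 0.2·(-781.2) = 134.04
Step 3: J′(134.04) = 4843.44; p₃ = 134.04 − 0.2·4843.44 = -834.648
Step 4: J′(-834.648) = -30029.328; p₄ = -834.648 − 0.2·(-30029.328) = 5171.2176
J′(p) at (5171.2176) = 186181.8336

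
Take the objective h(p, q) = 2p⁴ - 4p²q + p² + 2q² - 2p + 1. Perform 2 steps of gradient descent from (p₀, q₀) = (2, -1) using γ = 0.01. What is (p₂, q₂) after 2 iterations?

(0.96943744, -0.712304)

∇h = (8p³ - 8pq + 2p - 2, -4p² + 4q)
Step 1: at (2, -1), ∇h = (82, -20) → (2, -1) − 0.01·(82, -20) = (1.18, -0.8)
Step 2: at (1.18, -0.8), ∇h = (21.056256, -8.7696) → (1.18, -0.8) − 0.01·(21.056256, -8.7696) = (0.96943744, -0.712304)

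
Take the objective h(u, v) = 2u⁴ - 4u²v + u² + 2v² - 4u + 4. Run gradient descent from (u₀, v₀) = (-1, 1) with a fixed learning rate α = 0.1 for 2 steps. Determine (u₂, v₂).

∇h = (8u³ - 8uv + 2u - 4, -4u² + 4v)
Step 1: at (-1, 1), ∇h = (-6, 0) → (-1, 1) − 0.1·(-6, 0) = (-0.4, 1)
Step 2: at (-0.4, 1), ∇h = (-2.112, 3.36) → (-0.4, 1) − 0.1·(-2.112, 3.36) = (-0.1888, 0.664)

(-0.1888, 0.664)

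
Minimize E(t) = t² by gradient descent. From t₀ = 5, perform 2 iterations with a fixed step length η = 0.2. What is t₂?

1.8

E′(t) = 2t
t₁ = 5 − 0.2·10 = 3
t₂ = 3 − 0.2·6 = 1.8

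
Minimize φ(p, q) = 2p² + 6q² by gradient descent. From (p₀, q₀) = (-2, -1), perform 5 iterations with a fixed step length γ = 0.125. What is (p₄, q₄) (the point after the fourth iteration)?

∇φ = (4p, 12q)
Step 1: at (-2, -1), ∇φ = (-8, -12) → (-2, -1) − 0.125·(-8, -12) = (-1, 0.5)
Step 2: at (-1, 0.5), ∇φ = (-4, 6) → (-1, 0.5) − 0.125·(-4, 6) = (-0.5, -0.25)
Step 3: at (-0.5, -0.25), ∇φ = (-2, -3) → (-0.5, -0.25) − 0.125·(-2, -3) = (-0.25, 0.125)
Step 4: at (-0.25, 0.125), ∇φ = (-1, 1.5) → (-0.25, 0.125) − 0.125·(-1, 1.5) = (-0.125, -0.0625)

(-0.125, -0.0625)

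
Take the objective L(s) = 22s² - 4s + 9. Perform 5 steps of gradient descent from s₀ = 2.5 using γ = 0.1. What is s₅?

L′(s) = 44s - 4
Step 1: L′(2.5) = 106; s₁ = 2.5 − 0.1·106 = -8.1
Step 2: L′(-8.1) = -360.4; s₂ = -8.1 − 0.1·(-360.4) = 27.94
Step 3: L′(27.94) = 1225.36; s₃ = 27.94 − 0.1·1225.36 = -94.596
Step 4: L′(-94.596) = -4166.224; s₄ = -94.596 − 0.1·(-4166.224) = 322.0264
Step 5: L′(322.0264) = 14165.1616; s₅ = 322.0264 − 0.1·14165.1616 = -1094.48976

-1094.48976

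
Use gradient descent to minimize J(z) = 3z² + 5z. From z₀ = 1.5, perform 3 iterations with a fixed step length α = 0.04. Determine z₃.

J′(z) = 6z + 5
z₁ = 1.5 − 0.04·14 = 0.94
z₂ = 0.94 − 0.04·10.64 = 0.5144
z₃ = 0.5144 − 0.04·8.0864 = 0.190944

0.190944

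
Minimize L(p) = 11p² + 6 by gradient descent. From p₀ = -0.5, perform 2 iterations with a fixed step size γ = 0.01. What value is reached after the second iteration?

L′(p) = 22p
p₁ = -0.5 − 0.01·(-11) = -0.39
p₂ = -0.39 − 0.01·(-8.58) = -0.3042

-0.3042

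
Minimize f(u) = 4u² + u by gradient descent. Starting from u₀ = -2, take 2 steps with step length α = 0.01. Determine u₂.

f′(u) = 8u + 1
Step 1: f′(-2) = -15; u₁ = -2 − 0.01·(-15) = -1.85
Step 2: f′(-1.85) = -13.8; u₂ = -1.85 − 0.01·(-13.8) = -1.712

-1.712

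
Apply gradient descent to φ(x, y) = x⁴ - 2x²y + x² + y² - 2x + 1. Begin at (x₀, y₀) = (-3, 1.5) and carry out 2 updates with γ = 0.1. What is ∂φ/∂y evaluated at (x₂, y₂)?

-25052.51987968

∇φ = (4x³ - 4xy + 2x - 2, -2x² + 2y)
(x₁, y₁) = (-3, 1.5) − 0.1·(-98, -15) = (6.8, 3)
(x₂, y₂) = (6.8, 3) − 0.1·(1187.728, -86.48) = (-111.9728, 11.648)
∂φ/∂y at (-111.9728, 11.648) = -25052.51987968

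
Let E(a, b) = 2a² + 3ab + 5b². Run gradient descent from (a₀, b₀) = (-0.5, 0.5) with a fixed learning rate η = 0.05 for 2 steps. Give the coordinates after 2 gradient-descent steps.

∇E = (4a + 3b, 3a + 10b)
Step 1: at (-0.5, 0.5), ∇E = (-0.5, 3.5) → (-0.5, 0.5) − 0.05·(-0.5, 3.5) = (-0.475, 0.325)
Step 2: at (-0.475, 0.325), ∇E = (-0.925, 1.825) → (-0.475, 0.325) − 0.05·(-0.925, 1.825) = (-0.42875, 0.23375)

(-0.42875, 0.23375)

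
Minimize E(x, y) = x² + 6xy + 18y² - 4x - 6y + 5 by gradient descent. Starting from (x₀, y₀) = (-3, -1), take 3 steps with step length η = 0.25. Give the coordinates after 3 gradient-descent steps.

(159.25, 926.75)

∇E = (2x + 6y - 4, 6x + 36y - 6)
(x₁, y₁) = (-3, -1) − 0.25·(-16, -60) = (1, 14)
(x₂, y₂) = (1, 14) − 0.25·(82, 504) = (-19.5, -112)
(x₃, y₃) = (-19.5, -112) − 0.25·(-715, -4155) = (159.25, 926.75)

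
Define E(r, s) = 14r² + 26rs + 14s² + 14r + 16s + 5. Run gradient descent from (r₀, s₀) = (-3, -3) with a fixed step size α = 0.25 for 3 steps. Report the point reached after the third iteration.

∇E = (28r + 26s + 14, 26r + 28s + 16)
Step 1: at (-3, -3), ∇E = (-148, -146) → (-3, -3) − 0.25·(-148, -146) = (34, 33.5)
Step 2: at (34, 33.5), ∇E = (1837, 1838) → (34, 33.5) − 0.25·(1837, 1838) = (-425.25, -426)
Step 3: at (-425.25, -426), ∇E = (-22969, -22968.5) → (-425.25, -426) − 0.25·(-22969, -22968.5) = (5317, 5316.125)

(5317, 5316.125)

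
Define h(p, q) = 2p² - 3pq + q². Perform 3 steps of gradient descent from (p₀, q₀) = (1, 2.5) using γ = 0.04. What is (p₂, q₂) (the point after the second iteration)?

(1.248, 2.3632)

∇h = (4p - 3q, -3p + 2q)
Step 1: at (1, 2.5), ∇h = (-3.5, 2) → (1, 2.5) − 0.04·(-3.5, 2) = (1.14, 2.42)
Step 2: at (1.14, 2.42), ∇h = (-2.7, 1.42) → (1.14, 2.42) − 0.04·(-2.7, 1.42) = (1.248, 2.3632)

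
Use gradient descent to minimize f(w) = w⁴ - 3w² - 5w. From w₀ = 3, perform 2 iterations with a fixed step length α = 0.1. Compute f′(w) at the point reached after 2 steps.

f′(w) = 4w³ - 6w - 5
w₁ = 3 − 0.1·85 = -5.5
w₂ = -5.5 − 0.1·(-637.5) = 58.25
f′(w) at (58.25) = 790229.0625

790229.0625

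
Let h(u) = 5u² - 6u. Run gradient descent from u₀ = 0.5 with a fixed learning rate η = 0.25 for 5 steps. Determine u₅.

h′(u) = 10u - 6
u₁ = 0.5 − 0.25·(-1) = 0.75
u₂ = 0.75 − 0.25·1.5 = 0.375
u₃ = 0.375 − 0.25·(-2.25) = 0.9375
u₄ = 0.9375 − 0.25·3.375 = 0.09375
u₅ = 0.09375 − 0.25·(-5.0625) = 1.359375

1.359375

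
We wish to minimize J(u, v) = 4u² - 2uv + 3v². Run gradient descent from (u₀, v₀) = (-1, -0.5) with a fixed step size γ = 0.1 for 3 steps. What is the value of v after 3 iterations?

∇J = (8u - 2v, -2u + 6v)
Step 1: at (-1, -0.5), ∇J = (-7, -1) → (-1, -0.5) − 0.1·(-7, -1) = (-0.3, -0.4)
Step 2: at (-0.3, -0.4), ∇J = (-1.6, -1.8) → (-0.3, -0.4) − 0.1·(-1.6, -1.8) = (-0.14, -0.22)
Step 3: at (-0.14, -0.22), ∇J = (-0.68, -1.04) → (-0.14, -0.22) − 0.1·(-0.68, -1.04) = (-0.072, -0.116)
v = -0.116

-0.116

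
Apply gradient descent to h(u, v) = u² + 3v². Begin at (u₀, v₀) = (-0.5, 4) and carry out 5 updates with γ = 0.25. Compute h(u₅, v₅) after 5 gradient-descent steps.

∇h = (2u, 6v)
Step 1: at (-0.5, 4), ∇h = (-1, 24) → (-0.5, 4) − 0.25·(-1, 24) = (-0.25, -2)
Step 2: at (-0.25, -2), ∇h = (-0.5, -12) → (-0.25, -2) − 0.25·(-0.5, -12) = (-0.125, 1)
Step 3: at (-0.125, 1), ∇h = (-0.25, 6) → (-0.125, 1) − 0.25·(-0.25, 6) = (-0.0625, -0.5)
Step 4: at (-0.0625, -0.5), ∇h = (-0.125, -3) → (-0.0625, -0.5) − 0.25·(-0.125, -3) = (-0.03125, 0.25)
Step 5: at (-0.03125, 0.25), ∇h = (-0.0625, 1.5) → (-0.03125, 0.25) − 0.25·(-0.0625, 1.5) = (-0.015625, -0.125)
h(-0.015625, -0.125) = 0.047119140625

0.047119140625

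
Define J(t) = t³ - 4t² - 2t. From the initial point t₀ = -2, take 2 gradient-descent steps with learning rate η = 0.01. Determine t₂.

-2.574028

J′(t) = 3t² - 8t - 2
Step 1: J′(-2) = 26; t₁ = -2 − 0.01·26 = -2.26
Step 2: J′(-2.26) = 31.4028; t₂ = -2.26 − 0.01·31.4028 = -2.574028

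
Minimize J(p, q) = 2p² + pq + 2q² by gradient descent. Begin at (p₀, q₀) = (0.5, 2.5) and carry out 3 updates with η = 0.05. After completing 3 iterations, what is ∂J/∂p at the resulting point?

∇J = (4p + q, p + 4q)
(p₁, q₁) = (0.5, 2.5) − 0.05·(4.5, 10.5) = (0.275, 1.975)
(p₂, q₂) = (0.275, 1.975) − 0.05·(3.075, 8.175) = (0.12125, 1.56625)
(p₃, q₃) = (0.12125, 1.56625) − 0.05·(2.05125, 6.38625) = (0.0186875, 1.2469375)
∂J/∂p at (0.0186875, 1.2469375) = 1.3216875

1.3216875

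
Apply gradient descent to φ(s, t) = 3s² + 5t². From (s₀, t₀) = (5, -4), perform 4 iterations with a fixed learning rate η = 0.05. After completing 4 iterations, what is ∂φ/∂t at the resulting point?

∇φ = (6s, 10t)
(s₁, t₁) = (5, -4) − 0.05·(30, -40) = (3.5, -2)
(s₂, t₂) = (3.5, -2) − 0.05·(21, -20) = (2.45, -1)
(s₃, t₃) = (2.45, -1) − 0.05·(14.7, -10) = (1.715, -0.5)
(s₄, t₄) = (1.715, -0.5) − 0.05·(10.29, -5) = (1.2005, -0.25)
∂φ/∂t at (1.2005, -0.25) = -2.5

-2.5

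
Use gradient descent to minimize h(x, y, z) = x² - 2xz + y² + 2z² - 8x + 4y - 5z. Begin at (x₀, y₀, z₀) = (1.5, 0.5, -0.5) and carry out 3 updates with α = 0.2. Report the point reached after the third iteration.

∇h = (2x - 2z - 8, 2y + 4, -2x + 4z - 5)
(x₁, y₁, z₁) = (1.5, 0.5, -0.5) − 0.2·(-4, 5, -10) = (2.3, -0.5, 1.5)
(x₂, y₂, z₂) = (2.3, -0.5, 1.5) − 0.2·(-6.4, 3, -3.6) = (3.58, -1.1, 2.22)
(x₃, y₃, z₃) = (3.58, -1.1, 2.22) − 0.2·(-5.28, 1.8, -3.28) = (4.636, -1.46, 2.876)

(4.636, -1.46, 2.876)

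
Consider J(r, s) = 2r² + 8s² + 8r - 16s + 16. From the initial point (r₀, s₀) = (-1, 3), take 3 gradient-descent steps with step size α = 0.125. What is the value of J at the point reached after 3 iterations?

32.03125

∇J = (4r + 8, 16s - 16)
(r₁, s₁) = (-1, 3) − 0.125·(4, 32) = (-1.5, -1)
(r₂, s₂) = (-1.5, -1) − 0.125·(2, -32) = (-1.75, 3)
(r₃, s₃) = (-1.75, 3) − 0.125·(1, 32) = (-1.875, -1)
J(-1.875, -1) = 32.03125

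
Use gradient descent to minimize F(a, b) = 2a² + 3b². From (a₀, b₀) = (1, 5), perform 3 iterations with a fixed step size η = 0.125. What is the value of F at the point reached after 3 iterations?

0.049560546875

∇F = (4a, 6b)
(a₁, b₁) = (1, 5) − 0.125·(4, 30) = (0.5, 1.25)
(a₂, b₂) = (0.5, 1.25) − 0.125·(2, 7.5) = (0.25, 0.3125)
(a₃, b₃) = (0.25, 0.3125) − 0.125·(1, 1.875) = (0.125, 0.078125)
F(0.125, 0.078125) = 0.049560546875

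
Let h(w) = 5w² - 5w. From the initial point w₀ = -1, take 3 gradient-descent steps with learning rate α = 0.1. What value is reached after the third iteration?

0.5

h′(w) = 10w - 5
w₁ = -1 − 0.1·(-15) = 0.5
w₂ = 0.5 − 0.1·0 = 0.5
w₃ = 0.5 − 0.1·0 = 0.5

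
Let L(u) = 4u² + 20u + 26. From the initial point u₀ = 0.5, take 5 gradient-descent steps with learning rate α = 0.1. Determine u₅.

-2.49904

L′(u) = 8u + 20
Step 1: L′(0.5) = 24; u₁ = 0.5 − 0.1·24 = -1.9
Step 2: L′(-1.9) = 4.8; u₂ = -1.9 − 0.1·4.8 = -2.38
Step 3: L′(-2.38) = 0.96; u₃ = -2.38 − 0.1·0.96 = -2.476
Step 4: L′(-2.476) = 0.192; u₄ = -2.476 − 0.1·0.192 = -2.4952
Step 5: L′(-2.4952) = 0.0384; u₅ = -2.4952 − 0.1·0.0384 = -2.49904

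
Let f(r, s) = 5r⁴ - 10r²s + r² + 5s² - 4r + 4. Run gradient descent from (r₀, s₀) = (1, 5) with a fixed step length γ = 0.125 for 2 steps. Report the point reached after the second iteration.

(-3550.6328125, 158.203125)

∇f = (20r³ - 20rs + 2r - 4, -10r² + 10s)
Step 1: at (1, 5), ∇f = (-82, 40) → (1, 5) − 0.125·(-82, 40) = (11.25, 0)
Step 2: at (11.25, 0), ∇f = (28495.0625, -1265.625) → (11.25, 0) − 0.125·(28495.0625, -1265.625) = (-3550.6328125, 158.203125)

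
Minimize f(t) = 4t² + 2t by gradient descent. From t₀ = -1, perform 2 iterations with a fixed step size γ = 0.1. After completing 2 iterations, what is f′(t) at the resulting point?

f′(t) = 8t + 2
Step 1: f′(-1) = -6; t₁ = -1 − 0.1·(-6) = -0.4
Step 2: f′(-0.4) = -1.2; t₂ = -0.4 − 0.1·(-1.2) = -0.28
f′(t) at (-0.28) = -0.24

-0.24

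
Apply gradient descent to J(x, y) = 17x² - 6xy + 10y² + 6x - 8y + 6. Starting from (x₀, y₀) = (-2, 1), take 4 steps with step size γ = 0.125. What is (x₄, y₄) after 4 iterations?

(-289.2265625, 107.171875)

∇J = (34x - 6y + 6, -6x + 20y - 8)
(x₁, y₁) = (-2, 1) − 0.125·(-68, 24) = (6.5, -2)
(x₂, y₂) = (6.5, -2) − 0.125·(239, -87) = (-23.375, 8.875)
(x₃, y₃) = (-23.375, 8.875) − 0.125·(-842, 309.75) = (81.875, -29.84375)
(x₄, y₄) = (81.875, -29.84375) − 0.125·(2968.8125, -1096.125) = (-289.2265625, 107.171875)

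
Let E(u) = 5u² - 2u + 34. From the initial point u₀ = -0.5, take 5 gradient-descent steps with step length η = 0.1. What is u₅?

E′(u) = 10u - 2
u₁ = -0.5 − 0.1·(-7) = 0.2
u₂ = 0.2 − 0.1·0 = 0.2
u₃ = 0.2 − 0.1·0 = 0.2
u₄ = 0.2 − 0.1·0 = 0.2
u₅ = 0.2 − 0.1·0 = 0.2

0.2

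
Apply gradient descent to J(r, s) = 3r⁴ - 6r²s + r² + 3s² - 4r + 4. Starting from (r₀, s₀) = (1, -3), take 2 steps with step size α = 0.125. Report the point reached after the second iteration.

(157.6953125, 16.921875)

∇J = (12r³ - 12rs + 2r - 4, -6r² + 6s)
(r₁, s₁) = (1, -3) − 0.125·(46, -24) = (-4.75, 0)
(r₂, s₂) = (-4.75, 0) − 0.125·(-1299.5625, -135.375) = (157.6953125, 16.921875)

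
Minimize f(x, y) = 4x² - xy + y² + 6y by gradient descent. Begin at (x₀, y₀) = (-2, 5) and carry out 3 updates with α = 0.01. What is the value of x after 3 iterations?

-1.424255

∇f = (8x - y, -x + 2y + 6)
(x₁, y₁) = (-2, 5) − 0.01·(-21, 18) = (-1.79, 4.82)
(x₂, y₂) = (-1.79, 4.82) − 0.01·(-19.14, 17.43) = (-1.5986, 4.6457)
(x₃, y₃) = (-1.5986, 4.6457) − 0.01·(-17.4345, 16.89) = (-1.424255, 4.4768)
x = -1.424255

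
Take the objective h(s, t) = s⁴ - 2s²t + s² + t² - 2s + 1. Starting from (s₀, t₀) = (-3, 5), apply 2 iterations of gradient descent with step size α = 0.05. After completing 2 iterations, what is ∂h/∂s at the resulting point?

∇h = (4s³ - 4st + 2s - 2, -2s² + 2t)
Step 1: at (-3, 5), ∇h = (-56, -8) → (-3, 5) − 0.05·(-56, -8) = (-0.2, 5.4)
Step 2: at (-0.2, 5.4), ∇h = (1.888, 10.72) → (-0.2, 5.4) − 0.05·(1.888, 10.72) = (-0.2944, 4.864)
∂h/∂s at (-0.2944, 4.864) = 3.036982206464

3.036982206464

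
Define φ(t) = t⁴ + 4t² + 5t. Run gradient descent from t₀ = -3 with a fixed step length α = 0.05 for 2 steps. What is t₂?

φ′(t) = 4t³ + 8t + 5
Step 1: φ′(-3) = -127; t₁ = -3 − 0.05·(-127) = 3.35
Step 2: φ′(3.35) = 182.1815; t₂ = 3.35 − 0.05·182.1815 = -5.759075

-5.759075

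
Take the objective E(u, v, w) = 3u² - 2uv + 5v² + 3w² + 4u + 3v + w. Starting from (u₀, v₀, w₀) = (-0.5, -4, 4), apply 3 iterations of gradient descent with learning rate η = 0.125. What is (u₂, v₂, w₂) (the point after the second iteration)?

∇E = (6u - 2v + 4, -2u + 10v + 3, 6w + 1)
Step 1: at (-0.5, -4, 4), ∇E = (9, -36, 25) → (-0.5, -4, 4) − 0.125·(9, -36, 25) = (-1.625, 0.5, 0.875)
Step 2: at (-1.625, 0.5, 0.875), ∇E = (-6.75, 11.25, 6.25) → (-1.625, 0.5, 0.875) − 0.125·(-6.75, 11.25, 6.25) = (-0.78125, -0.90625, 0.09375)

(-0.78125, -0.90625, 0.09375)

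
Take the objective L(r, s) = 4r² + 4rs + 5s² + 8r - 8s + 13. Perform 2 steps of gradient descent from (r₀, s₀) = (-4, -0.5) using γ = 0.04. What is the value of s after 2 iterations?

∇L = (8r + 4s + 8, 4r + 10s - 8)
Step 1: at (-4, -0.5), ∇L = (-26, -29) → (-4, -0.5) − 0.04·(-26, -29) = (-2.96, 0.66)
Step 2: at (-2.96, 0.66), ∇L = (-13.04, -13.24) → (-2.96, 0.66) − 0.04·(-13.04, -13.24) = (-2.4384, 1.1896)
s = 1.1896

1.1896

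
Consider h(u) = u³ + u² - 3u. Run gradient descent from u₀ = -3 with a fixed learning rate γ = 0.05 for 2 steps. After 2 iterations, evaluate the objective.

h′(u) = 3u² + 2u - 3
Step 1: h′(-3) = 18; u₁ = -3 − 0.05·18 = -3.9
Step 2: h′(-3.9) = 34.83; u₂ = -3.9 − 0.05·34.83 = -5.6415
h(-5.6415) = -130.798303023375

-130.798303023375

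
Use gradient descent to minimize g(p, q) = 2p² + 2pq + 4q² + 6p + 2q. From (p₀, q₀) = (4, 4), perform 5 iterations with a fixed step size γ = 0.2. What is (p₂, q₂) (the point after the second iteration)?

∇g = (4p + 2q + 6, 2p + 8q + 2)
Step 1: at (4, 4), ∇g = (30, 42) → (4, 4) − 0.2·(30, 42) = (-2, -4.4)
Step 2: at (-2, -4.4), ∇g = (-10.8, -37.2) → (-2, -4.4) − 0.2·(-10.8, -37.2) = (0.16, 3.04)

(0.16, 3.04)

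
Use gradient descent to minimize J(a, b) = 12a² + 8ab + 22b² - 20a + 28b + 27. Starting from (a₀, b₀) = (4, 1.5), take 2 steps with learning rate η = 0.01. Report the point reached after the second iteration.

(2.552, -0.3952)

∇J = (24a + 8b - 20, 8a + 44b + 28)
Step 1: at (4, 1.5), ∇J = (88, 126) → (4, 1.5) − 0.01·(88, 126) = (3.12, 0.24)
Step 2: at (3.12, 0.24), ∇J = (56.8, 63.52) → (3.12, 0.24) − 0.01·(56.8, 63.52) = (2.552, -0.3952)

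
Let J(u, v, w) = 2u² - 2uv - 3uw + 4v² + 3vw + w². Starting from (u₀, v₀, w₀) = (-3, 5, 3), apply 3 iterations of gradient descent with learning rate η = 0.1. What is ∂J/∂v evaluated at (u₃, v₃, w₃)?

∇J = (4u - 2v - 3w, -2u + 8v + 3w, -3u + 3v + 2w)
(u₁, v₁, w₁) = (-3, 5, 3) − 0.1·(-31, 55, 30) = (0.1, -0.5, 0)
(u₂, v₂, w₂) = (0.1, -0.5, 0) − 0.1·(1.4, -4.2, -1.8) = (-0.04, -0.08, 0.18)
(u₃, v₃, w₃) = (-0.04, -0.08, 0.18) − 0.1·(-0.54, -0.02, 0.24) = (0.014, -0.078, 0.156)
∂J/∂v at (0.014, -0.078, 0.156) = -0.184

-0.184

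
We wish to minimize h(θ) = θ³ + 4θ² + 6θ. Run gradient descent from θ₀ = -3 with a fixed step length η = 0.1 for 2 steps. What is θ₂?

-5.943

h′(θ) = 3θ² + 8θ + 6
θ₁ = -3 − 0.1·9 = -3.9
θ₂ = -3.9 − 0.1·20.43 = -5.943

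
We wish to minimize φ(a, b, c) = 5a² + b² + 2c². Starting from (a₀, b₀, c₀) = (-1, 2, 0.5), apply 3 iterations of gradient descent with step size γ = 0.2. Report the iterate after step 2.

(-1, 0.72, 0.02)

∇φ = (10a, 2b, 4c)
(a₁, b₁, c₁) = (-1, 2, 0.5) − 0.2·(-10, 4, 2) = (1, 1.2, 0.1)
(a₂, b₂, c₂) = (1, 1.2, 0.1) − 0.2·(10, 2.4, 0.4) = (-1, 0.72, 0.02)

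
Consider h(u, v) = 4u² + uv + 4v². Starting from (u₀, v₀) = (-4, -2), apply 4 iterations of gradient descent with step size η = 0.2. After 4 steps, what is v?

-1.2032

∇h = (8u + v, u + 8v)
Step 1: at (-4, -2), ∇h = (-34, -20) → (-4, -2) − 0.2·(-34, -20) = (2.8, 2)
Step 2: at (2.8, 2), ∇h = (24.4, 18.8) → (2.8, 2) − 0.2·(24.4, 18.8) = (-2.08, -1.76)
Step 3: at (-2.08, -1.76), ∇h = (-18.4, -16.16) → (-2.08, -1.76) − 0.2·(-18.4, -16.16) = (1.6, 1.472)
Step 4: at (1.6, 1.472), ∇h = (14.272, 13.376) → (1.6, 1.472) − 0.2·(14.272, 13.376) = (-1.2544, -1.2032)
v = -1.2032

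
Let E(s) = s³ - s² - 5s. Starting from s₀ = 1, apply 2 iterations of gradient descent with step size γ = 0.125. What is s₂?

E′(s) = 3s² - 2s - 5
s₁ = 1 − 0.125·(-4) = 1.5
s₂ = 1.5 − 0.125·(-1.25) = 1.65625

1.65625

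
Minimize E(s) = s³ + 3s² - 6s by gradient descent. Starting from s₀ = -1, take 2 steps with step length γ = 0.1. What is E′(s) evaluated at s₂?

E′(s) = 3s² + 6s - 6
Step 1: E′(-1) = -9; s₁ = -1 − 0.1·(-9) = -0.1
Step 2: E′(-0.1) = -6.57; s₂ = -0.1 − 0.1·(-6.57) = 0.557
E′(s) at (0.557) = -1.727253

-1.727253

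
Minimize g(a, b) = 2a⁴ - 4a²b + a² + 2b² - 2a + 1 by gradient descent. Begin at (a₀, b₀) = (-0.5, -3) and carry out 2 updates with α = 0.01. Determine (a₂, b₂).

(-0.23199168, -2.750576)

∇g = (8a³ - 8ab + 2a - 2, -4a² + 4b)
Step 1: at (-0.5, -3), ∇g = (-16, -13) → (-0.5, -3) − 0.01·(-16, -13) = (-0.34, -2.87)
Step 2: at (-0.34, -2.87), ∇g = (-10.800832, -11.9424) → (-0.34, -2.87) − 0.01·(-10.800832, -11.9424) = (-0.23199168, -2.750576)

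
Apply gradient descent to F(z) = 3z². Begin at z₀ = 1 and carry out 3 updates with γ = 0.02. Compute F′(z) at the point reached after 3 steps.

4.088832

F′(z) = 6z
Step 1: F′(1) = 6; z₁ = 1 − 0.02·6 = 0.88
Step 2: F′(0.88) = 5.28; z₂ = 0.88 − 0.02·5.28 = 0.7744
Step 3: F′(0.7744) = 4.6464; z₃ = 0.7744 − 0.02·4.6464 = 0.681472
F′(z) at (0.681472) = 4.088832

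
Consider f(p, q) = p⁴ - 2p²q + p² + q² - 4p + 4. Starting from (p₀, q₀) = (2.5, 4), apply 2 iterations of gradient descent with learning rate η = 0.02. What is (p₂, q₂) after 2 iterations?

(2.02378184, 4.091236)

∇f = (4p³ - 4pq + 2p - 4, -2p² + 2q)
(p₁, q₁) = (2.5, 4) − 0.02·(23.5, -4.5) = (2.03, 4.09)
(p₂, q₂) = (2.03, 4.09) − 0.02·(0.310908, -0.0618) = (2.02378184, 4.091236)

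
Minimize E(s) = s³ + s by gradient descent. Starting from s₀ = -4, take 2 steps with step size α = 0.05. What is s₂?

-12.740375

E′(s) = 3s² + 1
s₁ = -4 − 0.05·49 = -6.45
s₂ = -6.45 − 0.05·125.8075 = -12.740375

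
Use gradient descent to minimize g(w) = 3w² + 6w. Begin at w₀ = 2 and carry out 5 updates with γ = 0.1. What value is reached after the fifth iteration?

g′(w) = 6w + 6
Step 1: g′(2) = 18; w₁ = 2 − 0.1·18 = 0.2
Step 2: g′(0.2) = 7.2; w₂ = 0.2 − 0.1·7.2 = -0.52
Step 3: g′(-0.52) = 2.88; w₃ = -0.52 − 0.1·2.88 = -0.808
Step 4: g′(-0.808) = 1.152; w₄ = -0.808 − 0.1·1.152 = -0.9232
Step 5: g′(-0.9232) = 0.4608; w₅ = -0.9232 − 0.1·0.4608 = -0.96928

-0.96928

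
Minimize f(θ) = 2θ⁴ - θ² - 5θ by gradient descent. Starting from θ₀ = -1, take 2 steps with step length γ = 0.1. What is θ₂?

0.6192

f′(θ) = 8θ³ - 2θ - 5
θ₁ = -1 − 0.1·(-11) = 0.1
θ₂ = 0.1 − 0.1·(-5.192) = 0.6192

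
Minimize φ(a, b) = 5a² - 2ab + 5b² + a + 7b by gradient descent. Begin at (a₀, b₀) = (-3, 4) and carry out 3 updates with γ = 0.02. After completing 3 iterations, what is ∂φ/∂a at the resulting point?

-15.012288

∇φ = (10a - 2b + 1, -2a + 10b + 7)
(a₁, b₁) = (-3, 4) − 0.02·(-37, 53) = (-2.26, 2.94)
(a₂, b₂) = (-2.26, 2.94) − 0.02·(-27.48, 40.92) = (-1.7104, 2.1216)
(a₃, b₃) = (-1.7104, 2.1216) − 0.02·(-20.3472, 31.6368) = (-1.303456, 1.488864)
∂φ/∂a at (-1.303456, 1.488864) = -15.012288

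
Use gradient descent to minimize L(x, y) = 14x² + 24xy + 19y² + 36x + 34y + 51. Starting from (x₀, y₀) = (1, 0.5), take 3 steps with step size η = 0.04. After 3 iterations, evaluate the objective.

516.105288158208

∇L = (28x + 24y + 36, 24x + 38y + 34)
Step 1: at (1, 0.5), ∇L = (76, 77) → (1, 0.5) − 0.04·(76, 77) = (-2.04, -2.58)
Step 2: at (-2.04, -2.58), ∇L = (-83.04, -113) → (-2.04, -2.58) − 0.04·(-83.04, -113) = (1.2816, 1.94)
Step 3: at (1.2816, 1.94), ∇L = (118.4448, 138.4784) → (1.2816, 1.94) − 0.04·(118.4448, 138.4784) = (-3.456192, -3.599136)
L(-3.456192, -3.599136) = 516.105288158208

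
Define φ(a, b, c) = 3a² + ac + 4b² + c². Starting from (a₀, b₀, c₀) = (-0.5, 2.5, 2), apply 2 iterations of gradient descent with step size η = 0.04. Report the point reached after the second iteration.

(-0.424, 1.156, 1.7296)

∇φ = (6a + c, 8b, a + 2c)
Step 1: at (-0.5, 2.5, 2), ∇φ = (-1, 20, 3.5) → (-0.5, 2.5, 2) − 0.04·(-1, 20, 3.5) = (-0.46, 1.7, 1.86)
Step 2: at (-0.46, 1.7, 1.86), ∇φ = (-0.9, 13.6, 3.26) → (-0.46, 1.7, 1.86) − 0.04·(-0.9, 13.6, 3.26) = (-0.424, 1.156, 1.7296)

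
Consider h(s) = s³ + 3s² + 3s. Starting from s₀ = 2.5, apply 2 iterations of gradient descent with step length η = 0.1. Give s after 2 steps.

h′(s) = 3s² + 6s + 3
s₁ = 2.5 − 0.1·36.75 = -1.175
s₂ = -1.175 − 0.1·0.091875 = -1.1841875

-1.1841875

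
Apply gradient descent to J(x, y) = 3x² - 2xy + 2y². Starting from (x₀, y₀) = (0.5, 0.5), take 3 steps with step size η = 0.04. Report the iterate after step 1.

(0.42, 0.46)

∇J = (6x - 2y, -2x + 4y)
(x₁, y₁) = (0.5, 0.5) − 0.04·(2, 1) = (0.42, 0.46)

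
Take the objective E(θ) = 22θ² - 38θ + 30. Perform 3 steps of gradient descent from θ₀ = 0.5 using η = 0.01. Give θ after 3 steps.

E′(θ) = 44θ - 38
θ₁ = 0.5 − 0.01·(-16) = 0.66
θ₂ = 0.66 − 0.01·(-8.96) = 0.7496
θ₃ = 0.7496 − 0.01·(-5.0176) = 0.799776

0.799776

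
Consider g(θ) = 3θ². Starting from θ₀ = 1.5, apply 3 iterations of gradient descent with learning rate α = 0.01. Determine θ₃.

g′(θ) = 6θ
θ₁ = 1.5 − 0.01·9 = 1.41
θ₂ = 1.41 − 0.01·8.46 = 1.3254
θ₃ = 1.3254 − 0.01·7.9524 = 1.245876

1.245876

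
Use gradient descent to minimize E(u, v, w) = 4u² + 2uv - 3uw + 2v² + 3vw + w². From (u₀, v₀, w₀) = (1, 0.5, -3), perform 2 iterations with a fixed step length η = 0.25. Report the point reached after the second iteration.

∇E = (8u + 2v - 3w, 2u + 4v + 3w, -3u + 3v + 2w)
Step 1: at (1, 0.5, -3), ∇E = (18, -5, -7.5) → (1, 0.5, -3) − 0.25·(18, -5, -7.5) = (-3.5, 1.75, -1.125)
Step 2: at (-3.5, 1.75, -1.125), ∇E = (-21.125, -3.375, 13.5) → (-3.5, 1.75, -1.125) − 0.25·(-21.125, -3.375, 13.5) = (1.78125, 2.59375, -4.5)

(1.78125, 2.59375, -4.5)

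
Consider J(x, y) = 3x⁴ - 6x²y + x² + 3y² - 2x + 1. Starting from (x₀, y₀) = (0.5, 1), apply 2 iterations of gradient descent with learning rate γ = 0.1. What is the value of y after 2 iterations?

0.8815

∇J = (12x³ - 12xy + 2x - 2, -6x² + 6y)
Step 1: at (0.5, 1), ∇J = (-5.5, 4.5) → (0.5, 1) − 0.1·(-5.5, 4.5) = (1.05, 0.55)
Step 2: at (1.05, 0.55), ∇J = (7.0615, -3.315) → (1.05, 0.55) − 0.1·(7.0615, -3.315) = (0.34385, 0.8815)
y = 0.8815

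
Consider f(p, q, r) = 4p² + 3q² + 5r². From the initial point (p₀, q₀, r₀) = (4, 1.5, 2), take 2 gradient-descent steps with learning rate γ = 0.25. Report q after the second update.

∇f = (8p, 6q, 10r)
Step 1: at (4, 1.5, 2), ∇f = (32, 9, 20) → (4, 1.5, 2) − 0.25·(32, 9, 20) = (-4, -0.75, -3)
Step 2: at (-4, -0.75, -3), ∇f = (-32, -4.5, -30) → (-4, -0.75, -3) − 0.25·(-32, -4.5, -30) = (4, 0.375, 4.5)
q = 0.375

0.375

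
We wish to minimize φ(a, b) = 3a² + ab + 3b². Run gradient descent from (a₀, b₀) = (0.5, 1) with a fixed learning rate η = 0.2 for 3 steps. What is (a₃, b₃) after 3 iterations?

(-0.048, -0.048)

∇φ = (6a + b, a + 6b)
(a₁, b₁) = (0.5, 1) − 0.2·(4, 6.5) = (-0.3, -0.3)
(a₂, b₂) = (-0.3, -0.3) − 0.2·(-2.1, -2.1) = (0.12, 0.12)
(a₃, b₃) = (0.12, 0.12) − 0.2·(0.84, 0.84) = (-0.048, -0.048)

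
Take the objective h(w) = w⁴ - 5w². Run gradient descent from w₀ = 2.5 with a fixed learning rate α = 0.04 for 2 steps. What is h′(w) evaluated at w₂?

-4.773504

h′(w) = 4w³ - 10w
Step 1: h′(2.5) = 37.5; w₁ = 2.5 − 0.04·37.5 = 1
Step 2: h′(1) = -6; w₂ = 1 − 0.04·(-6) = 1.24
h′(w) at (1.24) = -4.773504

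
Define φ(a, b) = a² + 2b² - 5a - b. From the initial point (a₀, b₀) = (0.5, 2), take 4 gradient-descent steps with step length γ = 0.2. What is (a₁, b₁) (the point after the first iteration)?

∇φ = (2a - 5, 4b - 1)
Step 1: at (0.5, 2), ∇φ = (-4, 7) → (0.5, 2) − 0.2·(-4, 7) = (1.3, 0.6)

(1.3, 0.6)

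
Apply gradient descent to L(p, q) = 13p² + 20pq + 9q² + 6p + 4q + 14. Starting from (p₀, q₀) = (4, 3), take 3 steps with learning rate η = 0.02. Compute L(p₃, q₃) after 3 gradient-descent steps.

13.528636985344

∇L = (26p + 20q + 6, 20p + 18q + 4)
(p₁, q₁) = (4, 3) − 0.02·(170, 138) = (0.6, 0.24)
(p₂, q₂) = (0.6, 0.24) − 0.02·(26.4, 20.32) = (0.072, -0.1664)
(p₃, q₃) = (0.072, -0.1664) − 0.02·(4.544, 2.4448) = (-0.01888, -0.215296)
L(-0.01888, -0.215296) = 13.528636985344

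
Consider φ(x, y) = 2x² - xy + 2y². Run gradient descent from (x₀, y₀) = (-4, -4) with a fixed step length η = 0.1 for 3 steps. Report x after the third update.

∇φ = (4x - y, -x + 4y)
Step 1: at (-4, -4), ∇φ = (-12, -12) → (-4, -4) − 0.1·(-12, -12) = (-2.8, -2.8)
Step 2: at (-2.8, -2.8), ∇φ = (-8.4, -8.4) → (-2.8, -2.8) − 0.1·(-8.4, -8.4) = (-1.96, -1.96)
Step 3: at (-1.96, -1.96), ∇φ = (-5.88, -5.88) → (-1.96, -1.96) − 0.1·(-5.88, -5.88) = (-1.372, -1.372)
x = -1.372

-1.372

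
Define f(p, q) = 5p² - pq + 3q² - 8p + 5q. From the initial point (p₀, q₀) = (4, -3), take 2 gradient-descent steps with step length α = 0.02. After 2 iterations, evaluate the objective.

∇f = (10p - q - 8, -p + 6q + 5)
(p₁, q₁) = (4, -3) − 0.02·(35, -17) = (3.3, -2.66)
(p₂, q₂) = (3.3, -2.66) − 0.02·(27.66, -14.26) = (2.7468, -2.3748)
f(2.7468, -2.3748) = 27.31827696

27.31827696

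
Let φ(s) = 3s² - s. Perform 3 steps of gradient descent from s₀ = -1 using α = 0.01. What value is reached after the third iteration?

-0.802348

φ′(s) = 6s - 1
Step 1: φ′(-1) = -7; s₁ = -1 − 0.01·(-7) = -0.93
Step 2: φ′(-0.93) = -6.58; s₂ = -0.93 − 0.01·(-6.58) = -0.8642
Step 3: φ′(-0.8642) = -6.1852; s₃ = -0.8642 − 0.01·(-6.1852) = -0.802348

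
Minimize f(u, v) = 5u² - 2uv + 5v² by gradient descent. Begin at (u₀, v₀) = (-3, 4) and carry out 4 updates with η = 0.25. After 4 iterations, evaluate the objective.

∇f = (10u - 2v, -2u + 10v)
(u₁, v₁) = (-3, 4) − 0.25·(-38, 46) = (6.5, -7.5)
(u₂, v₂) = (6.5, -7.5) − 0.25·(80, -88) = (-13.5, 14.5)
(u₃, v₃) = (-13.5, 14.5) − 0.25·(-164, 172) = (27.5, -28.5)
(u₄, v₄) = (27.5, -28.5) − 0.25·(332, -340) = (-55.5, 56.5)
f(-55.5, 56.5) = 37634

37634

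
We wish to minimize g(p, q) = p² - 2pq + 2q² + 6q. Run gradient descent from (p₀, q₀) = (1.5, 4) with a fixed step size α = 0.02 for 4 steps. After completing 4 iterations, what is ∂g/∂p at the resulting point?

∇g = (2p - 2q, -2p + 4q + 6)
(p₁, q₁) = (1.5, 4) − 0.02·(-5, 19) = (1.6, 3.62)
(p₂, q₂) = (1.6, 3.62) − 0.02·(-4.04, 17.28) = (1.6808, 3.2744)
(p₃, q₃) = (1.6808, 3.2744) − 0.02·(-3.1872, 15.736) = (1.744544, 2.95968)
(p₄, q₄) = (1.744544, 2.95968) − 0.02·(-2.430272, 14.349632) = (1.79314944, 2.67268736)
∂g/∂p at (1.79314944, 2.67268736) = -1.75907584

-1.75907584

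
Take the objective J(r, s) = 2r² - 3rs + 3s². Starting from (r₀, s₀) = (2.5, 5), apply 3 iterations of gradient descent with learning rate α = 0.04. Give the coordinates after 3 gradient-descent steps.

(2.7312, 2.9456)

∇J = (4r - 3s, -3r + 6s)
Step 1: at (2.5, 5), ∇J = (-5, 22.5) → (2.5, 5) − 0.04·(-5, 22.5) = (2.7, 4.1)
Step 2: at (2.7, 4.1), ∇J = (-1.5, 16.5) → (2.7, 4.1) − 0.04·(-1.5, 16.5) = (2.76, 3.44)
Step 3: at (2.76, 3.44), ∇J = (0.72, 12.36) → (2.76, 3.44) − 0.04·(0.72, 12.36) = (2.7312, 2.9456)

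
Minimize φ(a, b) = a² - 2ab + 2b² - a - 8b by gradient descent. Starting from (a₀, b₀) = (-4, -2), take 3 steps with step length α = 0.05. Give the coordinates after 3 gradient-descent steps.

∇φ = (2a - 2b - 1, -2a + 4b - 8)
Step 1: at (-4, -2), ∇φ = (-5, -8) → (-4, -2) − 0.05·(-5, -8) = (-3.75, -1.6)
Step 2: at (-3.75, -1.6), ∇φ = (-5.3, -6.9) → (-3.75, -1.6) − 0.05·(-5.3, -6.9) = (-3.485, -1.255)
Step 3: at (-3.485, -1.255), ∇φ = (-5.46, -6.05) → (-3.485, -1.255) − 0.05·(-5.46, -6.05) = (-3.212, -0.9525)

(-3.212, -0.9525)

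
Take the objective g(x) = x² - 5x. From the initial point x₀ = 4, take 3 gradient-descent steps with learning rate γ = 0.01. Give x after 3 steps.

g′(x) = 2x - 5
Step 1: g′(4) = 3; x₁ = 4 − 0.01·3 = 3.97
Step 2: g′(3.97) = 2.94; x₂ = 3.97 − 0.01·2.94 = 3.9406
Step 3: g′(3.9406) = 2.8812; x₃ = 3.9406 − 0.01·2.8812 = 3.911788

3.911788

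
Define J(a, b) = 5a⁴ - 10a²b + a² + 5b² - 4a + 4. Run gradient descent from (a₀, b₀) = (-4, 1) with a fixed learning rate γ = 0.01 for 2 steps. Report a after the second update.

-95.0198656

∇J = (20a³ - 20ab + 2a - 4, -10a² + 10b)
(a₁, b₁) = (-4, 1) − 0.01·(-1212, -150) = (8.12, 2.5)
(a₂, b₂) = (8.12, 2.5) − 0.01·(10313.98656, -634.344) = (-95.0198656, 8.84344)
a = -95.0198656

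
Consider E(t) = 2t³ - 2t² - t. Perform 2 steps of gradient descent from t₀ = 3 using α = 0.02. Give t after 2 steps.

1.804112

E′(t) = 6t² - 4t - 1
t₁ = 3 − 0.02·41 = 2.18
t₂ = 2.18 − 0.02·18.7944 = 1.804112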